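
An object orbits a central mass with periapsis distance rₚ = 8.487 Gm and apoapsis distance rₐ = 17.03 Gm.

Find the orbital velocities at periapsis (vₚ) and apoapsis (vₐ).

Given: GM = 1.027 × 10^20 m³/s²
rₚ = 8.487 Gm = 8.487 × 10^9 m
rₐ = 17.03 Gm = 1.703 × 10^10 m
GM = 1.027 × 10^20 m³/s²
a = (rₚ + rₐ)/2 = 1.27585 × 10^10 m
Vis-viva: v² = GM (2/r − 1/a)
vₚ² = 1.027 × 10^20 × (2.35655 × 10^-10 − 7.83791 × 10^-11) = 1.61522 × 10^10 m²/s²
vₚ = 127091 m/s ≈ 127.1 km/s
vₐ² = 1.027 × 10^20 × (1.1744 × 10^-10 − 7.83791 × 10^-11) = 4.01153 × 10^9 m²/s²
vₐ = 63336.7 m/s ≈ 63.34 km/s

Final answer: vₚ = 127.1 km/s, vₐ = 63.34 km/s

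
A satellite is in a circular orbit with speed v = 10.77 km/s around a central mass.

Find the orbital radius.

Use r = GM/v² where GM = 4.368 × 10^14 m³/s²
v = 10.77 km/s = 10770 m/s
GM = 4.368 × 10^14 m³/s²
v² = 1.15993 × 10^8 m²/s²
r = GM/v² = (4.368 × 10^14) / (1.15993 × 10^8) = 3.76575 × 10^6 m ≈ 3.766 Mm

Final answer: 3.766 Mm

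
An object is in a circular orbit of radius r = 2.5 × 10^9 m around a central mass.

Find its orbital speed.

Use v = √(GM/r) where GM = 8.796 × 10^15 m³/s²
r = 2.5 × 10^9 m
GM = 8.796 × 10^15 m³/s²
GM/r = (8.796 × 10^15) / (2.5 × 10^9) = 3.5184 × 10^6 m²/s²
v = √(GM/r) = 1875.74 m/s ≈ 1.876 km/s

Final answer: 1.876 km/s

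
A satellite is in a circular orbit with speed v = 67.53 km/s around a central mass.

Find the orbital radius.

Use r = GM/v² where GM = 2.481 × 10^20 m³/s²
v = 67.53 km/s = 67530 m/s
GM = 2.481 × 10^20 m³/s²
v² = 4.5603 × 10^9 m²/s²
r = GM/v² = (2.481 × 10^20) / (4.5603 × 10^9) = 5.44043 × 10^10 m ≈ 5.44 × 10^10 m

Final answer: 5.44 × 10^10 m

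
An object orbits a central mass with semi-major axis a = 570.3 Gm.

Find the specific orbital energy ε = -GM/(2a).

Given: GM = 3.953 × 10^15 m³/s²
a = 570.3 Gm = 5.703 × 10^11 m
GM = 3.953 × 10^15 m³/s²
2a = 1.1406 × 10^12 m
ε = −GM/(2a) = -3465.72 J/kg ≈ -3.466 kJ/kg

Final answer: -3.466 kJ/kg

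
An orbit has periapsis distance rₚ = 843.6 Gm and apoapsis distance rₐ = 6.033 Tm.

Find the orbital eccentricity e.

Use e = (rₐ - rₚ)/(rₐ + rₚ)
rₚ = 843.6 Gm = 8.436 × 10^11 m
rₐ = 6.033 Tm = 6.033 × 10^12 m
rₐ − rₚ = 5.1894 × 10^12 m
rₐ + rₚ = 6.8766 × 10^12 m
e = (rₐ − rₚ)/(rₐ + rₚ) = 0.754646

Final answer: e = 0.7546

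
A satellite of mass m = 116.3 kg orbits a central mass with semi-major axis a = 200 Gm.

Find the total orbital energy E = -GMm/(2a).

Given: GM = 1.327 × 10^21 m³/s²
a = 200 Gm = 2 × 10^11 m
GM = 1.327 × 10^21 m³/s²
2a = 4 × 10^11 m
GMm = 1.327 × 10^21 × 116.3 = 1.5433 × 10^23 m³·kg/s²
E = −GMm/(2a) = -3.85825 × 10^11 J ≈ -385.8 GJ

Final answer: -385.8 GJ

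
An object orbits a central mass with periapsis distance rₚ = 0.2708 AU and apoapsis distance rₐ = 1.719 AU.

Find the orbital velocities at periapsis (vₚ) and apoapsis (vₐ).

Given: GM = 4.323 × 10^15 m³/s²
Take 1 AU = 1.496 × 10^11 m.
rₚ = 0.2708 AU = 4.05117 × 10^10 m
rₐ = 1.719 AU = 2.57162 × 10^11 m
GM = 4.323 × 10^15 m³/s²
a = (rₚ + rₐ)/2 = 1.48837 × 10^11 m
Vis-viva: v² = GM (2/r − 1/a)
vₚ² = 4.323 × 10^15 × (4.93685 × 10^-11 − 6.71876 × 10^-12) = 184375 m²/s²
vₚ = 429.389 m/s ≈ 429.4 m/s
vₐ² = 4.323 × 10^15 × (7.77719 × 10^-12 − 6.71876 × 10^-12) = 4575.59 m²/s²
vₐ = 67.6431 m/s ≈ 67.64 m/s

Final answer: vₚ = 429.4 m/s, vₐ = 67.64 m/s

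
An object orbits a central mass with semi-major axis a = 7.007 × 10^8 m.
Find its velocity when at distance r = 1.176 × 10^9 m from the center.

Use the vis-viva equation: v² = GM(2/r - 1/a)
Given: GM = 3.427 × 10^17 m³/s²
a = 7.007 × 10^8 m
r = 1.176 × 10^9 m
GM = 3.427 × 10^17 m³/s²
2/r − 1/a = 1.70068 × 10^-9 − 1.42714 × 10^-9 = 2.73536 × 10^-10 m⁻¹
v² = GM (2/r − 1/a) = 9.37408 × 10^7 m²/s²
v = 9681.98 m/s ≈ 9.682 km/s

Final answer: 9.682 km/s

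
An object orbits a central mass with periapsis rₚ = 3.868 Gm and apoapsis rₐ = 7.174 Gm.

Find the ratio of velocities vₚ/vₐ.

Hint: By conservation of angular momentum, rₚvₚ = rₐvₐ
rₚ = 3.868 Gm = 3.868 × 10^9 m
rₐ = 7.174 Gm = 7.174 × 10^9 m
rₚvₚ = rₐvₐ  ⇒  vₚ/vₐ = rₐ/rₚ
vₚ/vₐ = (7.174 × 10^9) / (3.868 × 10^9) = 1.85471

Final answer: vₚ/vₐ = 1.855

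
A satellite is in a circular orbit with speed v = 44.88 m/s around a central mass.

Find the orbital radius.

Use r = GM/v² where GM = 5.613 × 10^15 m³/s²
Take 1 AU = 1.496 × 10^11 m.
v = 44.88 m/s
GM = 5.613 × 10^15 m³/s²
v² = 2014.21 m²/s²
r = GM/v² = (5.613 × 10^15) / 2014.21 = 2.78669 × 10^12 m ≈ 18.63 AU

Final answer: 18.63 AU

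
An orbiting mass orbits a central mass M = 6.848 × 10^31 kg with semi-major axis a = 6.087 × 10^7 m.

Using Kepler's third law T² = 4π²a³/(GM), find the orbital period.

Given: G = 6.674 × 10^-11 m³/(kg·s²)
M = 6.848 × 10^31 kg
GM = G × M = 6.674 × 10^-11 × 6.848 × 10^31 = 4.57036 × 10^21 m³/s²
a = 6.087 × 10^7 m
a³ = 2.25533 × 10^23 m³
T = 2π √(a³/GM) = 2π √((2.25533 × 10^23) / (4.57036 × 10^21)) = 2π × 7.02474 s
T = 44.1377 s ≈ 44.14 seconds

Final answer: 44.14 seconds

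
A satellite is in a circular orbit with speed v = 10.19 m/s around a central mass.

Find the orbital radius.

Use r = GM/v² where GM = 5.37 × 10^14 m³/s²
v = 10.19 m/s
GM = 5.37 × 10^14 m³/s²
v² = 103.836 m²/s²
r = GM/v² = (5.37 × 10^14) / 103.836 = 5.17161 × 10^12 m ≈ 5.172 × 10^12 m

Final answer: 5.172 × 10^12 m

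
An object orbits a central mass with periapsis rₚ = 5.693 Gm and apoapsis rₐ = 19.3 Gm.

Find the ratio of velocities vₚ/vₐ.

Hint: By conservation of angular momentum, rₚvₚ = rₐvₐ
rₚ = 5.693 Gm = 5.693 × 10^9 m
rₐ = 19.3 Gm = 1.93 × 10^10 m
rₚvₚ = rₐvₐ  ⇒  vₚ/vₐ = rₐ/rₚ
vₚ/vₐ = (1.93 × 10^10) / (5.693 × 10^9) = 3.39013

Final answer: vₚ/vₐ = 3.39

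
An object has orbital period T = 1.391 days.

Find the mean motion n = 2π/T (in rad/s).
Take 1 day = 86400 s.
T = 1.391 days = 120182 s
n = 2π / 120182 s = 5.22804 × 10^-5 rad/s ≈ 5.228 × 10^-5 rad/s

Final answer: n = 5.228 × 10^-5 rad/s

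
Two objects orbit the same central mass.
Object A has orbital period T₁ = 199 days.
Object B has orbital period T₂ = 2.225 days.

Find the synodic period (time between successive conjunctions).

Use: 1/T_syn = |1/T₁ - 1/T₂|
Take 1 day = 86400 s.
T₁ = 199 days = 1.71936 × 10^7 s
T₂ = 2.225 days = 192240 s
1/T₁ = 5.81612 × 10^-8 s⁻¹
1/T₂ = 5.20183 × 10^-6 s⁻¹
|1/T₁ − 1/T₂| = 5.14367 × 10^-6 s⁻¹
T_syn = 1 / |1/T₁ − 1/T₂| = 194414 s ≈ 2.25 days

Final answer: T_syn = 2.25 days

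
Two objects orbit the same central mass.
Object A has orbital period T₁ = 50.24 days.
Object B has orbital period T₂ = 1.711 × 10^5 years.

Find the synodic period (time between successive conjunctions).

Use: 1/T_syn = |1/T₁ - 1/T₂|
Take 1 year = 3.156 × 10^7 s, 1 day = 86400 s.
T₁ = 50.24 days = 4.34074 × 10^6 s
T₂ = 1.711 × 10^5 years = 5.39992 × 10^12 s
1/T₁ = 2.30376 × 10^-7 s⁻¹
1/T₂ = 1.85188 × 10^-13 s⁻¹
|1/T₁ − 1/T₂| = 2.30375 × 10^-7 s⁻¹
T_syn = 1 / |1/T₁ − 1/T₂| = 4.34074 × 10^6 s ≈ 50.24 days

Final answer: T_syn = 50.24 days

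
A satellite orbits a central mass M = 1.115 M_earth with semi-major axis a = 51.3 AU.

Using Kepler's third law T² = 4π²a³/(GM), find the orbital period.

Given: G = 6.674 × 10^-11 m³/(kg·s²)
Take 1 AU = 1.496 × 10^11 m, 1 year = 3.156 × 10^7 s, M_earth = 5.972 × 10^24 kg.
M = 1.115 M_earth = 6.65878 × 10^24 kg
GM = G × M = 6.674 × 10^-11 × 6.65878 × 10^24 = 4.44407 × 10^14 m³/s²
a = 51.3 AU = 7.67448 × 10^12 m
a³ = 4.52009 × 10^38 m³
T = 2π √(a³/GM) = 2π √((4.52009 × 10^38) / (4.44407 × 10^14)) = 2π × 1.00852 × 10^12 s
T = 6.3367 × 10^12 s ≈ 2.008 × 10^5 years

Final answer: 2.008 × 10^5 years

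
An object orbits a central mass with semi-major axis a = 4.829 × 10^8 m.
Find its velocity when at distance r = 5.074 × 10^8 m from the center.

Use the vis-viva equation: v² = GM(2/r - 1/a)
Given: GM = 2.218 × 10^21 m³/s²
a = 4.829 × 10^8 m
r = 5.074 × 10^8 m
GM = 2.218 × 10^21 m³/s²
2/r − 1/a = 3.94166 × 10^-9 − 2.07082 × 10^-9 = 1.87084 × 10^-9 m⁻¹
v² = GM (2/r − 1/a) = 4.14953 × 10^12 m²/s²
v = 2.03704 × 10^6 m/s ≈ 2037 km/s

Final answer: 2037 km/s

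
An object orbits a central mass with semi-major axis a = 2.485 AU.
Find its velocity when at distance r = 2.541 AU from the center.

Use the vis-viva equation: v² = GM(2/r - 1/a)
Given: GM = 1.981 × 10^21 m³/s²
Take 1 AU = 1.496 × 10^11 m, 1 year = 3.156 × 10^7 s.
a = 2.485 AU = 3.71756 × 10^11 m
r = 2.541 AU = 3.80134 × 10^11 m
GM = 1.981 × 10^21 m³/s²
2/r − 1/a = 5.26131 × 10^-12 − 2.68994 × 10^-12 = 2.57137 × 10^-12 m⁻¹
v² = GM (2/r − 1/a) = 5.09389 × 10^9 m²/s²
v = 71371.5 m/s ≈ 15.06 AU/year

Final answer: 15.06 AU/year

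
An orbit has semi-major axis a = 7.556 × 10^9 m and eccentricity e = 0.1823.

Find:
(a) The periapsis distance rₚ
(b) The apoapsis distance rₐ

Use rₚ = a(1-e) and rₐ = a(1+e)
a = 7.556 × 10^9 m
e = 0.1823:  1 − e = 0.8177,  1 + e = 1.1823
(a) rₚ = a(1 − e) = 7.556 × 10^9 m × 0.8177 = 6.17854 × 10^9 m ≈ 6.179 × 10^9 m
(b) rₐ = a(1 + e) = 7.556 × 10^9 m × 1.1823 = 8.93346 × 10^9 m ≈ 8.933 × 10^9 m

Final answer:
(a) rₚ = 6.179 × 10^9 m
(b) rₐ = 8.933 × 10^9 m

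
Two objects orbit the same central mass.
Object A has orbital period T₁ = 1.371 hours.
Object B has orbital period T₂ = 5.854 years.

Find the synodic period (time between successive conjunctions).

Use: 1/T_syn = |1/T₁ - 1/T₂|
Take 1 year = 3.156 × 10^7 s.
T₁ = 1.371 hours = 4935.6 s
T₂ = 5.854 years = 1.84752 × 10^8 s
1/T₁ = 0.00020261 s⁻¹
1/T₂ = 5.41265 × 10^-9 s⁻¹
|1/T₁ − 1/T₂| = 0.000202604 s⁻¹
T_syn = 1 / |1/T₁ − 1/T₂| = 4935.73 s ≈ 1.371 hours

Final answer: T_syn = 1.371 hours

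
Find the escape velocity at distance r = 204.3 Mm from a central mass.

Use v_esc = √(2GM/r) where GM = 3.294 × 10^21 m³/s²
r = 204.3 Mm = 2.043 × 10^8 m
GM = 3.294 × 10^21 m³/s²
2GM/r = 2 × (3.294 × 10^21) / (2.043 × 10^8) = 3.22467 × 10^13 m²/s²
v_esc = √(2GM/r) = 5.67862 × 10^6 m/s ≈ 5679 km/s

Final answer: 5679 km/s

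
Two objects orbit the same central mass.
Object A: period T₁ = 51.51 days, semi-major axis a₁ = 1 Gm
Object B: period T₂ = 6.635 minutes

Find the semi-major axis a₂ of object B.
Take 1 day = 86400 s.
T₁ = 51.51 days = 4.45046 × 10^6 s
T₂ = 6.635 minutes = 398.1 s
a₁ = 1 Gm = 1 × 10^9 m
Kepler's third law: (T₂/T₁)² = (a₂/a₁)³  ⇒  a₂ = a₁ (T₂/T₁)^(2/3)
T₂/T₁ = 8.94513 × 10^-5
(T₂/T₁)^(2/3) = 0.00200013
a₂ = 1 × 10^9 m × 0.00200013 = 2.00013 × 10^6 m ≈ 2 Mm

Final answer: a₂ = 2 Mm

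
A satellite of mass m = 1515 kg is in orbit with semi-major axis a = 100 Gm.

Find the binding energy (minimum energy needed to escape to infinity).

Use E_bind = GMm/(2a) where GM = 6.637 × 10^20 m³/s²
a = 100 Gm = 1 × 10^11 m
GM = 6.637 × 10^20 m³/s²
m = 1515 kg
GMm = 6.637 × 10^20 × 1515 = 1.00551 × 10^24 m³·kg/s²
2a = 2 × 10^11 m
E_bind = GMm/(2a) = 5.02753 × 10^12 J ≈ 5.028 TJ

Final answer: 5.028 TJ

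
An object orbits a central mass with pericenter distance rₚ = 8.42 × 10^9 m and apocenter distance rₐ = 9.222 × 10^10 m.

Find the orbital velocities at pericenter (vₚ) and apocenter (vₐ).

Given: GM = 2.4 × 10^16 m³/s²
rₚ = 8.42 × 10^9 m
rₐ = 9.222 × 10^10 m
GM = 2.4 × 10^16 m³/s²
a = (rₚ + rₐ)/2 = 5.032 × 10^10 m
Vis-viva: v² = GM (2/r − 1/a)
vₚ² = 2.4 × 10^16 × (2.3753 × 10^-10 − 1.98728 × 10^-11) = 5.22377 × 10^6 m²/s²
vₚ = 2285.56 m/s ≈ 2.286 km/s
vₐ² = 2.4 × 10^16 × (2.16873 × 10^-11 − 1.98728 × 10^-11) = 43546.9 m²/s²
vₐ = 208.679 m/s ≈ 208.7 m/s

Final answer: vₚ = 2.286 km/s, vₐ = 208.7 m/s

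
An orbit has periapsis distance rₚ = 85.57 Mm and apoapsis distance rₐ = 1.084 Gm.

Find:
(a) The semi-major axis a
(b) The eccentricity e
rₚ = 85.57 Mm = 8.557 × 10^7 m
rₐ = 1.084 Gm = 1.084 × 10^9 m
(a) a = (rₚ + rₐ)/2 = 5.84785 × 10^8 m ≈ 584.8 Mm
(b) e = (rₐ − rₚ)/(rₐ + rₚ) = (9.9843 × 10^8) / (1.16957 × 10^9) = 0.853673

Final answer:
(a) a = 584.8 Mm
(b) e = 0.8537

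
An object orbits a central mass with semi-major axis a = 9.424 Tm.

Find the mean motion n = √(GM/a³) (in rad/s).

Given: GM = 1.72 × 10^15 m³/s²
a = 9.424 Tm = 9.424 × 10^12 m
GM = 1.72 × 10^15 m³/s²
a³ = 8.36962 × 10^38 m³
GM/a³ = (1.72 × 10^15) / (8.36962 × 10^38) = 2.05505 × 10^-24 s⁻²
n = √(GM/a³) = 1.43354 × 10^-12 rad/s ≈ 1.434 × 10^-12 rad/s

Final answer: n = 1.434 × 10^-12 rad/s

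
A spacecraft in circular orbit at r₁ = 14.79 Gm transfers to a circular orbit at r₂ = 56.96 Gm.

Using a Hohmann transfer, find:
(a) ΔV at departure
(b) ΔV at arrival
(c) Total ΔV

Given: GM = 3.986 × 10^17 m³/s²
r₁ = 14.79 Gm = 1.479 × 10^10 m
r₂ = 56.96 Gm = 5.696 × 10^10 m
GM = 3.986 × 10^17 m³/s²
Transfer ellipse: a_t = (r₁ + r₂)/2 = 3.5875 × 10^10 m
Circular speed at r₁: v₁ = √(GM/r₁) = 5191.4 m/s
Transfer speed at r₁ (periapsis): v₁ₜ = √(GM(2/r₁ − 1/a_t)) = 6541.44 m/s
(a) ΔV₁ = v₁ₜ − v₁ = 1350.04 m/s ≈ 1.35 km/s
Circular speed at r₂: v₂ = √(GM/r₂) = 2645.35 m/s
Transfer speed at r₂ (apoapsis): v₂ₜ = √(GM(2/r₂ − 1/a_t)) = 1698.52 m/s
(b) ΔV₂ = v₂ − v₂ₜ = 946.829 m/s ≈ 946.8 m/s
(c) ΔV_total = ΔV₁ + ΔV₂ = 2296.87 m/s ≈ 2.297 km/s

Final answer:
(a) ΔV₁ = 1.35 km/s
(b) ΔV₂ = 946.8 m/s
(c) ΔV_total = 2.297 km/s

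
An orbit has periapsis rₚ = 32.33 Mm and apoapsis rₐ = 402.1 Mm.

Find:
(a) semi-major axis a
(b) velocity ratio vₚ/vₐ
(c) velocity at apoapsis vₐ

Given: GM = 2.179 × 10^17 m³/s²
rₚ = 32.33 Mm = 3.233 × 10^7 m
rₐ = 402.1 Mm = 4.021 × 10^8 m
GM = 2.179 × 10^17 m³/s²
a = (rₚ + rₐ)/2 = 2.17215 × 10^8 m
e = (rₐ − rₚ)/(rₐ + rₚ) = (3.6977 × 10^8) / (4.3443 × 10^8) = 0.851161
(a) a = 2.17215 × 10^8 m ≈ 217.2 Mm
(b) vₚ/vₐ = rₐ/rₚ (angular momentum) = (4.021 × 10^8) / (3.233 × 10^7) = 12.4374 ≈ 12.44
(c) vₐ² = GM (2/rₐ − 1/a) = 2.179 × 10^17 × (4.97389 × 10^-9 − 4.60373 × 10^-9) = 8.06564 × 10^7 m²/s²;  vₐ = 8980.89 m/s ≈ 8.981 km/s

Final answer:
(a) semi-major axis a = 217.2 Mm
(b) velocity ratio vₚ/vₐ = 12.44
(c) velocity at apoapsis vₐ = 8.981 km/s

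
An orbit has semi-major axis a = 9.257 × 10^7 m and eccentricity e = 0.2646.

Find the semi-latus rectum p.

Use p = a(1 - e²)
a = 9.257 × 10^7 m
e = 0.2646,  e² = 0.0700132,  1 − e² = 0.929987
p = a(1 − e²) = 9.257 × 10^7 m × 0.929987 = 8.60889 × 10^7 m ≈ 8.609 × 10^7 m

Final answer: p = 8.609 × 10^7 m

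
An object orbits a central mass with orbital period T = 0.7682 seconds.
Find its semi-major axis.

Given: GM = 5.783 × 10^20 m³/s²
T = 0.7682 seconds
GM = 5.783 × 10^20 m³/s²
Kepler's third law: a³ = GM T² / (4π²)
T² = 0.590131 s²
a³ = (5.783 × 10^20) × 0.590131 / (4π²) = 8.64454 × 10^18 m³
a = (a³)^(1/3) = 2.05233 × 10^6 m ≈ 2.052 × 10^6 m

Final answer: 2.052 × 10^6 m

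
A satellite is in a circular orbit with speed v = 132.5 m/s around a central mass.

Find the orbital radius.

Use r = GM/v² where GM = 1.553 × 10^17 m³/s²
v = 132.5 m/s
GM = 1.553 × 10^17 m³/s²
v² = 17556.2 m²/s²
r = GM/v² = (1.553 × 10^17) / 17556.2 = 8.84585 × 10^12 m ≈ 8.846 × 10^12 m

Final answer: 8.846 × 10^12 m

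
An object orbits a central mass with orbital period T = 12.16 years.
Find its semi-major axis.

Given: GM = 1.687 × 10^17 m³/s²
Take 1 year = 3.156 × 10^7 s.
T = 12.16 years = 3.8377 × 10^8 s
GM = 1.687 × 10^17 m³/s²
Kepler's third law: a³ = GM T² / (4π²)
T² = 1.47279 × 10^17 s²
a³ = (1.687 × 10^17) × (1.47279 × 10^17) / (4π²) = 6.29356 × 10^32 m³
a = (a³)^(1/3) = 8.5697 × 10^10 m ≈ 85.7 Gm

Final answer: 85.7 Gm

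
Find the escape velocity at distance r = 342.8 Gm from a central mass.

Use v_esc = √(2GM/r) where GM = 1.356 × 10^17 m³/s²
r = 342.8 Gm = 3.428 × 10^11 m
GM = 1.356 × 10^17 m³/s²
2GM/r = 2 × (1.356 × 10^17) / (3.428 × 10^11) = 791132 m²/s²
v_esc = √(2GM/r) = 889.456 m/s ≈ 889.5 m/s

Final answer: 889.5 m/s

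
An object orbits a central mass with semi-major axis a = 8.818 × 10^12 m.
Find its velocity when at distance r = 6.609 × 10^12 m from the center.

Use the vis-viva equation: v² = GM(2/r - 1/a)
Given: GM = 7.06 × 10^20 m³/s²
a = 8.818 × 10^12 m
r = 6.609 × 10^12 m
GM = 7.06 × 10^20 m³/s²
2/r − 1/a = 3.02618 × 10^-13 − 1.13404 × 10^-13 = 1.89213 × 10^-13 m⁻¹
v² = GM (2/r − 1/a) = 1.33585 × 10^8 m²/s²
v = 11557.9 m/s ≈ 11.56 km/s

Final answer: 11.56 km/s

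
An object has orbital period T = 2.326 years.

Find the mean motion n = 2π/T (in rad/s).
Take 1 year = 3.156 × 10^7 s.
T = 2.326 years = 7.34086 × 10^7 s
n = 2π / (7.34086 × 10^7 s) = 8.5592 × 10^-8 rad/s ≈ 8.559 × 10^-8 rad/s

Final answer: n = 8.559 × 10^-8 rad/s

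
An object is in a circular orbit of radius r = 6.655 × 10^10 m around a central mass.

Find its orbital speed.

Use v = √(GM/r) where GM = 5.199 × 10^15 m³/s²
r = 6.655 × 10^10 m
GM = 5.199 × 10^15 m³/s²
GM/r = (5.199 × 10^15) / (6.655 × 10^10) = 78121.7 m²/s²
v = √(GM/r) = 279.503 m/s ≈ 279.5 m/s

Final answer: 279.5 m/s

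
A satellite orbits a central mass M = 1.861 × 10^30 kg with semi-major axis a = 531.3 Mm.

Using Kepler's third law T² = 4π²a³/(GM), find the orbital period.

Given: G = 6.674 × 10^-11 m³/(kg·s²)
M = 1.861 × 10^30 kg
GM = G × M = 6.674 × 10^-11 × 1.861 × 10^30 = 1.24203 × 10^20 m³/s²
a = 531.3 Mm = 5.313 × 10^8 m
a³ = 1.49975 × 10^26 m³
T = 2π √(a³/GM) = 2π √((1.49975 × 10^26) / (1.24203 × 10^20)) = 2π × 1098.86 s
T = 6904.36 s ≈ 1.918 hours

Final answer: 1.918 hours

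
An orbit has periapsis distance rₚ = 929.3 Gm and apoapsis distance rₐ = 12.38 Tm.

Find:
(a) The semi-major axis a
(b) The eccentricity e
rₚ = 929.3 Gm = 9.293 × 10^11 m
rₐ = 12.38 Tm = 1.238 × 10^13 m
(a) a = (rₚ + rₐ)/2 = 6.65465 × 10^12 m ≈ 6.655 Tm
(b) e = (rₐ − rₚ)/(rₐ + rₚ) = (1.14507 × 10^13) / (1.33093 × 10^13) = 0.860353

Final answer:
(a) a = 6.655 Tm
(b) e = 0.8604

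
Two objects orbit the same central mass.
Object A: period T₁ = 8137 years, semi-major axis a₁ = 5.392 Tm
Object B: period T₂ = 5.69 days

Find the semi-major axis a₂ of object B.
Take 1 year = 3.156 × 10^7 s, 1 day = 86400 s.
T₁ = 8137 years = 2.56804 × 10^11 s
T₂ = 5.69 days = 491616 s
a₁ = 5.392 Tm = 5.392 × 10^12 m
Kepler's third law: (T₂/T₁)² = (a₂/a₁)³  ⇒  a₂ = a₁ (T₂/T₁)^(2/3)
T₂/T₁ = 1.91436 × 10^-6
(T₂/T₁)^(2/3) = 0.000154176
a₂ = 5.392 × 10^12 m × 0.000154176 = 8.31316 × 10^8 m ≈ 831.3 Mm

Final answer: a₂ = 831.3 Mm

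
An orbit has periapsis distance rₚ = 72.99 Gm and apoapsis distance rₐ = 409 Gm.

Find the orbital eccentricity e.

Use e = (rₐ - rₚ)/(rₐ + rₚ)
rₚ = 72.99 Gm = 7.299 × 10^10 m
rₐ = 409 Gm = 4.09 × 10^11 m
rₐ − rₚ = 3.3601 × 10^11 m
rₐ + rₚ = 4.8199 × 10^11 m
e = (rₐ − rₚ)/(rₐ + rₚ) = 0.697131

Final answer: e = 0.6971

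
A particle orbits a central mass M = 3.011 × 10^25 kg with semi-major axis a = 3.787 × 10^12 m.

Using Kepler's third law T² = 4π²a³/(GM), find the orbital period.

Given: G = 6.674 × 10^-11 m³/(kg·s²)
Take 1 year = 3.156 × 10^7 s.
M = 3.011 × 10^25 kg
GM = G × M = 6.674 × 10^-11 × 3.011 × 10^25 = 2.00954 × 10^15 m³/s²
a = 3.787 × 10^12 m
a³ = 5.43108 × 10^37 m³
T = 2π √(a³/GM) = 2π √((5.43108 × 10^37) / (2.00954 × 10^15)) = 2π × 1.64397 × 10^11 s
T = 1.03294 × 10^12 s ≈ 3.273 × 10^4 years

Final answer: 3.273 × 10^4 years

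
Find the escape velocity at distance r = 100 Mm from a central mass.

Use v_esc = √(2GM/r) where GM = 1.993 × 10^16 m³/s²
r = 100 Mm = 1 × 10^8 m
GM = 1.993 × 10^16 m³/s²
2GM/r = 2 × (1.993 × 10^16) / (1 × 10^8) = 3.986 × 10^8 m²/s²
v_esc = √(2GM/r) = 19965 m/s ≈ 19.96 km/s

Final answer: 19.96 km/s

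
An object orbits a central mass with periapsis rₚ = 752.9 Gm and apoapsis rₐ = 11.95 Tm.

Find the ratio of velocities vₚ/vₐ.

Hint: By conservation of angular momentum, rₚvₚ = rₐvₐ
rₚ = 752.9 Gm = 7.529 × 10^11 m
rₐ = 11.95 Tm = 1.195 × 10^13 m
rₚvₚ = rₐvₐ  ⇒  vₚ/vₐ = rₐ/rₚ
vₚ/vₐ = (1.195 × 10^13) / (7.529 × 10^11) = 15.872

Final answer: vₚ/vₐ = 15.87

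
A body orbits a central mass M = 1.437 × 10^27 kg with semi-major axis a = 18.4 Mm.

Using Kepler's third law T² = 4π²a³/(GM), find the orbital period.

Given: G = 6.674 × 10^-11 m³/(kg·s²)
M = 1.437 × 10^27 kg
GM = G × M = 6.674 × 10^-11 × 1.437 × 10^27 = 9.59054 × 10^16 m³/s²
a = 18.4 Mm = 1.84 × 10^7 m
a³ = 6.2295 × 10^21 m³
T = 2π √(a³/GM) = 2π √((6.2295 × 10^21) / (9.59054 × 10^16)) = 2π × 254.862 s
T = 1601.35 s ≈ 26.69 minutes

Final answer: 26.69 minutes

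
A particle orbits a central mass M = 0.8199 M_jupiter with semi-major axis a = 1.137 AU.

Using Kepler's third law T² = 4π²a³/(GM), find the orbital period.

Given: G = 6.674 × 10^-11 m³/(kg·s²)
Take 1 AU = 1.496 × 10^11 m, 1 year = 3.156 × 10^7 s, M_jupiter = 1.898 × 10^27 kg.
M = 0.8199 M_jupiter = 1.55617 × 10^27 kg
GM = G × M = 6.674 × 10^-11 × 1.55617 × 10^27 = 1.03859 × 10^17 m³/s²
a = 1.137 AU = 1.70095 × 10^11 m
a³ = 4.92126 × 10^33 m³
T = 2π √(a³/GM) = 2π √((4.92126 × 10^33) / (1.03859 × 10^17)) = 2π × 2.17679 × 10^8 s
T = 1.36772 × 10^9 s ≈ 43.34 years

Final answer: 43.34 years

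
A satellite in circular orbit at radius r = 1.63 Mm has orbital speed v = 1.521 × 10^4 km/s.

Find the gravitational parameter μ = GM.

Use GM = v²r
r = 1.63 Mm = 1.63 × 10^6 m
v = 1.521 × 10^4 km/s = 1.521 × 10^7 m/s
v² = 2.31344 × 10^14 m²/s²
GM = v²r = 2.31344 × 10^14 × 1.63 × 10^6 = 3.77091 × 10^20 m³/s²
GM ≈ 3.771 × 10^20 m³/s²

Final answer: GM = 3.771 × 10^20 m³/s²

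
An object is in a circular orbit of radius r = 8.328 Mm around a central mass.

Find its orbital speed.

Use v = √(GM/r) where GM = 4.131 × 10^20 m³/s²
r = 8.328 Mm = 8.328 × 10^6 m
GM = 4.131 × 10^20 m³/s²
GM/r = (4.131 × 10^20) / (8.328 × 10^6) = 4.96037 × 10^13 m²/s²
v = √(GM/r) = 7.04299 × 10^6 m/s ≈ 7043 km/s

Final answer: 7043 km/s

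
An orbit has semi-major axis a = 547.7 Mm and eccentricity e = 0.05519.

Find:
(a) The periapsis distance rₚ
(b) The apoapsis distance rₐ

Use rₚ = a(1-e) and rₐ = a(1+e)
a = 547.7 Mm = 5.477 × 10^8 m
e = 0.05519:  1 − e = 0.94481,  1 + e = 1.05519
(a) rₚ = a(1 − e) = 5.477 × 10^8 m × 0.94481 = 5.17472 × 10^8 m ≈ 517.5 Mm
(b) rₐ = a(1 + e) = 5.477 × 10^8 m × 1.05519 = 5.77928 × 10^8 m ≈ 577.9 Mm

Final answer:
(a) rₚ = 517.5 Mm
(b) rₐ = 577.9 Mm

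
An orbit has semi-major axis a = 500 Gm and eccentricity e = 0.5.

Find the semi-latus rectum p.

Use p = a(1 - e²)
a = 500 Gm = 5 × 10^11 m
e = 0.5,  e² = 0.25,  1 − e² = 0.75
p = a(1 − e²) = 5 × 10^11 m × 0.75 = 3.75 × 10^11 m ≈ 375 Gm

Final answer: p = 375 Gm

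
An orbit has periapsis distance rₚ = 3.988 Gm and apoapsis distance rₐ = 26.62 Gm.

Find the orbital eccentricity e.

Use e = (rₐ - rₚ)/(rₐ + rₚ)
rₚ = 3.988 Gm = 3.988 × 10^9 m
rₐ = 26.62 Gm = 2.662 × 10^10 m
rₐ − rₚ = 2.2632 × 10^10 m
rₐ + rₚ = 3.0608 × 10^10 m
e = (rₐ − rₚ)/(rₐ + rₚ) = 0.739415

Final answer: e = 0.7394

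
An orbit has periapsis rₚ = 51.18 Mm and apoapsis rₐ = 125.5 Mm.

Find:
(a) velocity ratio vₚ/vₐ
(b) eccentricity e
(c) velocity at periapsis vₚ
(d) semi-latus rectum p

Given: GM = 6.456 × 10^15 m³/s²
rₚ = 51.18 Mm = 5.118 × 10^7 m
rₐ = 125.5 Mm = 1.255 × 10^8 m
GM = 6.456 × 10^15 m³/s²
a = (rₚ + rₐ)/2 = 8.834 × 10^7 m
e = (rₐ − rₚ)/(rₐ + rₚ) = (7.432 × 10^7) / (1.7668 × 10^8) = 0.420647
(a) vₚ/vₐ = rₐ/rₚ (angular momentum) = (1.255 × 10^8) / (5.118 × 10^7) = 2.45213 ≈ 2.452
(b) e = 0.420647 ≈ 0.4206
(c) vₚ² = GM (2/rₚ − 1/a) = 6.456 × 10^15 × (3.90778 × 10^-8 − 1.13199 × 10^-8) = 1.79205 × 10^8 m²/s²;  vₚ = 13386.7 m/s ≈ 13.39 km/s
(d) 1 − e² = 0.823056;  p = a(1 − e²) = 8.834 × 10^7 × 0.823056 = 7.27087 × 10^7 m ≈ 72.71 Mm

Final answer:
(a) velocity ratio vₚ/vₐ = 2.452
(b) eccentricity e = 0.4206
(c) velocity at periapsis vₚ = 13.39 km/s
(d) semi-latus rectum p = 72.71 Mm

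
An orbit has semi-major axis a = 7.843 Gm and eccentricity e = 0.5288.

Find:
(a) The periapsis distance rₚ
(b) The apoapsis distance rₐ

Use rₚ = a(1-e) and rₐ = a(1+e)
a = 7.843 Gm = 7.843 × 10^9 m
e = 0.5288:  1 − e = 0.4712,  1 + e = 1.5288
(a) rₚ = a(1 − e) = 7.843 × 10^9 m × 0.4712 = 3.69562 × 10^9 m ≈ 3.696 Gm
(b) rₐ = a(1 + e) = 7.843 × 10^9 m × 1.5288 = 1.19904 × 10^10 m ≈ 11.99 Gm

Final answer:
(a) rₚ = 3.696 Gm
(b) rₐ = 11.99 Gm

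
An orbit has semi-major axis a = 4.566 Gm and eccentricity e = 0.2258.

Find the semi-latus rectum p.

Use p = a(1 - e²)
a = 4.566 Gm = 4.566 × 10^9 m
e = 0.2258,  e² = 0.0509856,  1 − e² = 0.949014
p = a(1 − e²) = 4.566 × 10^9 m × 0.949014 = 4.3332 × 10^9 m ≈ 4.333 Gm

Final answer: p = 4.333 Gm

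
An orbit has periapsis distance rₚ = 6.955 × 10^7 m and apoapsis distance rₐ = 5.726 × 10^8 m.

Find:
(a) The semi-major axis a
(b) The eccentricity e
rₚ = 6.955 × 10^7 m
rₐ = 5.726 × 10^8 m
(a) a = (rₚ + rₐ)/2 = 3.21075 × 10^8 m ≈ 3.211 × 10^8 m
(b) e = (rₐ − rₚ)/(rₐ + rₚ) = (5.0305 × 10^8) / (6.4215 × 10^8) = 0.783384

Final answer:
(a) a = 3.211 × 10^8 m
(b) e = 0.7834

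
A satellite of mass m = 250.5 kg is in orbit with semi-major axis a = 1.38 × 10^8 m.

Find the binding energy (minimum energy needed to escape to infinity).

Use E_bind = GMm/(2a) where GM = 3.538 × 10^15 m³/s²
a = 1.38 × 10^8 m
GM = 3.538 × 10^15 m³/s²
m = 250.5 kg
GMm = 3.538 × 10^15 × 250.5 = 8.86269 × 10^17 m³·kg/s²
2a = 2.76 × 10^8 m
E_bind = GMm/(2a) = 3.21112 × 10^9 J ≈ 3.211 GJ

Final answer: 3.211 GJ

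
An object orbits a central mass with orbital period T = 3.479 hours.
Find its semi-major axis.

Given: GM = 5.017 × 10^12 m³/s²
T = 3.479 hours = 12524.4 s
GM = 5.017 × 10^12 m³/s²
Kepler's third law: a³ = GM T² / (4π²)
T² = 1.56861 × 10^8 s²
a³ = (5.017 × 10^12) × (1.56861 × 10^8) / (4π²) = 1.99342 × 10^19 m³
a = (a³)^(1/3) = 2.71144 × 10^6 m ≈ 2.711 Mm

Final answer: 2.711 Mm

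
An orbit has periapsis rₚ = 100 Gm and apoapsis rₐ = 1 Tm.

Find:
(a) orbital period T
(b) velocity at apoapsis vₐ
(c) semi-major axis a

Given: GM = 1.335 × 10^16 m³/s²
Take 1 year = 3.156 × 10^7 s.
rₚ = 100 Gm = 1 × 10^11 m
rₐ = 1 Tm = 1 × 10^12 m
GM = 1.335 × 10^16 m³/s²
a = (rₚ + rₐ)/2 = 5.5 × 10^11 m
e = (rₐ − rₚ)/(rₐ + rₚ) = (9 × 10^11) / (1.1 × 10^12) = 0.818182
(a) a³ = 1.66375 × 10^35 m³;  T = 2π √(a³/GM) = 2π × 3.53023 × 10^9 s = 2.21811 × 10^10 s ≈ 702.8 years
(b) vₐ² = GM (2/rₐ − 1/a) = 1.335 × 10^16 × (2 × 10^-12 − 1.81818 × 10^-12) = 2427.27 m²/s²;  vₐ = 49.2674 m/s ≈ 49.27 m/s
(c) a = 5.5 × 10^11 m ≈ 550 Gm

Final answer:
(a) orbital period T = 702.8 years
(b) velocity at apoapsis vₐ = 49.27 m/s
(c) semi-major axis a = 550 Gm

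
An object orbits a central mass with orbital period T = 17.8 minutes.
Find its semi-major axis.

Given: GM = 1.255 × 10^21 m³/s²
T = 17.8 minutes = 1068 s
GM = 1.255 × 10^21 m³/s²
Kepler's third law: a³ = GM T² / (4π²)
T² = 1.14062 × 10^6 s²
a³ = (1.255 × 10^21) × (1.14062 × 10^6) / (4π²) = 3.62599 × 10^25 m³
a = (a³)^(1/3) = 3.30985 × 10^8 m ≈ 331 Mm

Final answer: 331 Mm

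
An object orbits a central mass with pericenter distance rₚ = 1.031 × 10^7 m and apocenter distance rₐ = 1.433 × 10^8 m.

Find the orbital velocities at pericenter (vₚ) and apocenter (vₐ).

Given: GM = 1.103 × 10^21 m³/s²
rₚ = 1.031 × 10^7 m
rₐ = 1.433 × 10^8 m
GM = 1.103 × 10^21 m³/s²
a = (rₚ + rₐ)/2 = 7.6805 × 10^7 m
Vis-viva: v² = GM (2/r − 1/a)
vₚ² = 1.103 × 10^21 × (1.93986 × 10^-7 − 1.302 × 10^-8) = 1.99606 × 10^14 m²/s²
vₚ = 1.41282 × 10^7 m/s ≈ 1.413 × 10^4 km/s
vₐ² = 1.103 × 10^21 × (1.39567 × 10^-8 − 1.302 × 10^-8) = 1.03323 × 10^12 m²/s²
vₐ = 1.01648 × 10^6 m/s ≈ 1016 km/s

Final answer: vₚ = 1.413 × 10^4 km/s, vₐ = 1016 km/s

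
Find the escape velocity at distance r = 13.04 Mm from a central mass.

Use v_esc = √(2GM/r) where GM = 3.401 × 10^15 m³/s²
r = 13.04 Mm = 1.304 × 10^7 m
GM = 3.401 × 10^15 m³/s²
2GM/r = 2 × (3.401 × 10^15) / (1.304 × 10^7) = 5.21626 × 10^8 m²/s²
v_esc = √(2GM/r) = 22839.1 m/s ≈ 22.84 km/s

Final answer: 22.84 km/s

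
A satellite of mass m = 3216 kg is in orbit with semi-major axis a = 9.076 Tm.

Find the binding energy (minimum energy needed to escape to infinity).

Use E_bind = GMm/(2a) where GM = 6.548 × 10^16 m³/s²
a = 9.076 Tm = 9.076 × 10^12 m
GM = 6.548 × 10^16 m³/s²
m = 3216 kg
GMm = 6.548 × 10^16 × 3216 = 2.10584 × 10^20 m³·kg/s²
2a = 1.8152 × 10^13 m
E_bind = GMm/(2a) = 1.16011 × 10^7 J ≈ 11.6 MJ

Final answer: 11.6 MJ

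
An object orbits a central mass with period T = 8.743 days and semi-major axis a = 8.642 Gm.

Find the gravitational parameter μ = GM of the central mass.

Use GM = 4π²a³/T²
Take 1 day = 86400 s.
T = 8.743 days = 755395 s
a = 8.642 Gm = 8.642 × 10^9 m
a³ = 6.45421 × 10^29 m³
T² = 5.70622 × 10^11 s²
GM = 4π² × (6.45421 × 10^29) / (5.70622 × 10^11) = 4.46534 × 10^19 m³/s²
GM ≈ 4.465 × 10^19 m³/s²

Final answer: GM = 4.465 × 10^19 m³/s²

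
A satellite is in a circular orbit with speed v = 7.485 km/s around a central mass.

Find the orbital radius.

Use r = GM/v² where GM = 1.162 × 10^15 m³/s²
v = 7.485 km/s = 7485 m/s
GM = 1.162 × 10^15 m³/s²
v² = 5.60252 × 10^7 m²/s²
r = GM/v² = (1.162 × 10^15) / (5.60252 × 10^7) = 2.07407 × 10^7 m ≈ 2.074 × 10^7 m

Final answer: 2.074 × 10^7 m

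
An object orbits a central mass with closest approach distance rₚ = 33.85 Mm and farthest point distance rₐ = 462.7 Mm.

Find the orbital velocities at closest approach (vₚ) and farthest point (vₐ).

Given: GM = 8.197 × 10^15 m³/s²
rₚ = 33.85 Mm = 3.385 × 10^7 m
rₐ = 462.7 Mm = 4.627 × 10^8 m
GM = 8.197 × 10^15 m³/s²
a = (rₚ + rₐ)/2 = 2.48275 × 10^8 m
Vis-viva: v² = GM (2/r − 1/a)
vₚ² = 8.197 × 10^15 × (5.90842 × 10^-8 − 4.02779 × 10^-9) = 4.51297 × 10^8 m²/s²
vₚ = 21243.8 m/s ≈ 21.24 km/s
vₐ² = 8.197 × 10^15 × (4.32246 × 10^-9 − 4.02779 × 10^-9) = 2.41536 × 10^6 m²/s²
vₐ = 1554.14 m/s ≈ 1.554 km/s

Final answer: vₚ = 21.24 km/s, vₐ = 1.554 km/s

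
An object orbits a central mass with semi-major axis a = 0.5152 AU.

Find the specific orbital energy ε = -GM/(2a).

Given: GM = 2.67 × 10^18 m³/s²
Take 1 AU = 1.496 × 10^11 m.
a = 0.5152 AU = 7.70739 × 10^10 m
GM = 2.67 × 10^18 m³/s²
2a = 1.54148 × 10^11 m
ε = −GM/(2a) = -1.7321 × 10^7 J/kg ≈ -17.32 MJ/kg

Final answer: -17.32 MJ/kg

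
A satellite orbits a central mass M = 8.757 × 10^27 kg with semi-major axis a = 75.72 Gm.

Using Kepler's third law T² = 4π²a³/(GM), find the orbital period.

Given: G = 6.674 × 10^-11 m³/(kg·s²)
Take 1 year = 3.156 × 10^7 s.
M = 8.757 × 10^27 kg
GM = G × M = 6.674 × 10^-11 × 8.757 × 10^27 = 5.84442 × 10^17 m³/s²
a = 75.72 Gm = 7.572 × 10^10 m
a³ = 4.34142 × 10^32 m³
T = 2π √(a³/GM) = 2π √((4.34142 × 10^32) / (5.84442 × 10^17)) = 2π × 2.72549 × 10^7 s
T = 1.71248 × 10^8 s ≈ 5.426 years

Final answer: 5.426 years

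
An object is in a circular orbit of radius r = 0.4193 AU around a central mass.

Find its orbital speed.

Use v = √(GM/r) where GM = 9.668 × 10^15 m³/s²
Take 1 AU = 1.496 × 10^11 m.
r = 0.4193 AU = 6.27273 × 10^10 m
GM = 9.668 × 10^15 m³/s²
GM/r = (9.668 × 10^15) / (6.27273 × 10^10) = 154128 m²/s²
v = √(GM/r) = 392.591 m/s ≈ 392.6 m/s

Final answer: 392.6 m/s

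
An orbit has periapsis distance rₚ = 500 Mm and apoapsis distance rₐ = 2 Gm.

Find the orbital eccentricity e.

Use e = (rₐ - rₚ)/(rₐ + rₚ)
rₚ = 500 Mm = 5 × 10^8 m
rₐ = 2 Gm = 2 × 10^9 m
rₐ − rₚ = 1.5 × 10^9 m
rₐ + rₚ = 2.5 × 10^9 m
e = (rₐ − rₚ)/(rₐ + rₚ) = 0.6

Final answer: e = 0.6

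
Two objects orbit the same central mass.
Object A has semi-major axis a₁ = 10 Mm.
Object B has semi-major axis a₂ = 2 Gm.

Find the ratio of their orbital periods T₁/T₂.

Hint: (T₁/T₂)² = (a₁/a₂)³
a₁ = 10 Mm = 1 × 10^7 m
a₂ = 2 Gm = 2 × 10^9 m
a₁/a₂ = 0.005
T₁/T₂ = (a₁/a₂)^(3/2) = (0.005)^1.5 = 0.000353553

Final answer: T₁/T₂ = 0.0003536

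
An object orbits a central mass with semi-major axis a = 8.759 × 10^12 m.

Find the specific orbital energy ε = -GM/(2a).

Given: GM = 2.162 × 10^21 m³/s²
a = 8.759 × 10^12 m
GM = 2.162 × 10^21 m³/s²
2a = 1.7518 × 10^13 m
ε = −GM/(2a) = -1.23416 × 10^8 J/kg ≈ -123.4 MJ/kg

Final answer: -123.4 MJ/kg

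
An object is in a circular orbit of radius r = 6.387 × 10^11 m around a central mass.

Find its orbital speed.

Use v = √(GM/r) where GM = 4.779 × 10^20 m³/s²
r = 6.387 × 10^11 m
GM = 4.779 × 10^20 m³/s²
GM/r = (4.779 × 10^20) / (6.387 × 10^11) = 7.48239 × 10^8 m²/s²
v = √(GM/r) = 27354 m/s ≈ 27.35 km/s

Final answer: 27.35 km/s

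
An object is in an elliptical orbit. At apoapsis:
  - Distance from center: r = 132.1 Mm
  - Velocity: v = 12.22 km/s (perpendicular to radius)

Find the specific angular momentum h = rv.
r = 132.1 Mm = 1.321 × 10^8 m
v = 12.22 km/s = 12220 m/s
h = rv = 1.321 × 10^8 × 12220 = 1.61426 × 10^12 m²/s ≈ 1.614 × 10^12 m²/s

Final answer: h = 1.614 × 10^12 m²/s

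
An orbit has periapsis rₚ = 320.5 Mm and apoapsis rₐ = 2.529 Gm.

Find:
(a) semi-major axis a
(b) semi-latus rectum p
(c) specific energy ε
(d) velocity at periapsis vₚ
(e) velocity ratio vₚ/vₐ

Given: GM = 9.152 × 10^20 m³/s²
rₚ = 320.5 Mm = 3.205 × 10^8 m
rₐ = 2.529 Gm = 2.529 × 10^9 m
GM = 9.152 × 10^20 m³/s²
a = (rₚ + rₐ)/2 = 1.42475 × 10^9 m
e = (rₐ − rₚ)/(rₐ + rₚ) = (2.2085 × 10^9) / (2.8495 × 10^9) = 0.775048
(a) a = 1.42475 × 10^9 m ≈ 1.425 Gm
(b) 1 − e² = 0.3993;  p = a(1 − e²) = 1.42475 × 10^9 × 0.3993 = 5.68903 × 10^8 m ≈ 568.9 Mm
(c) 2a = 2.8495 × 10^9 m;  ε = −GM/(2a) = -3.21179 × 10^11 J/kg ≈ -321.2 GJ/kg
(d) vₚ² = GM (2/rₚ − 1/a) = 9.152 × 10^20 × (6.24025 × 10^-9 − 7.01878 × 10^-10) = 5.06872 × 10^12 m²/s²;  vₚ = 2.25138 × 10^6 m/s ≈ 2251 km/s
(e) vₚ/vₐ = rₐ/rₚ (angular momentum) = (2.529 × 10^9) / (3.205 × 10^8) = 7.8908 ≈ 7.891

Final answer:
(a) semi-major axis a = 1.425 Gm
(b) semi-latus rectum p = 568.9 Mm
(c) specific energy ε = -321.2 GJ/kg
(d) velocity at periapsis vₚ = 2251 km/s
(e) velocity ratio vₚ/vₐ = 7.891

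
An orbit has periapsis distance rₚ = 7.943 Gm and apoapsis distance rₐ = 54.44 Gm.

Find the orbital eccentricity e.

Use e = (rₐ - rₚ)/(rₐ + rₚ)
rₚ = 7.943 Gm = 7.943 × 10^9 m
rₐ = 54.44 Gm = 5.444 × 10^10 m
rₐ − rₚ = 4.6497 × 10^10 m
rₐ + rₚ = 6.2383 × 10^10 m
e = (rₐ − rₚ)/(rₐ + rₚ) = 0.745347

Final answer: e = 0.7453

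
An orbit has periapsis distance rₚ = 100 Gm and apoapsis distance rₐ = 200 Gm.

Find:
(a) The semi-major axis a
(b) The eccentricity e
rₚ = 100 Gm = 1 × 10^11 m
rₐ = 200 Gm = 2 × 10^11 m
(a) a = (rₚ + rₐ)/2 = 1.5 × 10^11 m ≈ 150 Gm
(b) e = (rₐ − rₚ)/(rₐ + rₚ) = (1 × 10^11) / (3 × 10^11) = 0.333333

Final answer:
(a) a = 150 Gm
(b) e = 0.3333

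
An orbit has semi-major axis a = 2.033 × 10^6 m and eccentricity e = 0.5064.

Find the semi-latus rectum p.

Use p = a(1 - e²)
a = 2.033 × 10^6 m
e = 0.5064,  e² = 0.256441,  1 − e² = 0.743559
p = a(1 − e²) = 2.033 × 10^6 m × 0.743559 = 1.51166 × 10^6 m ≈ 1.512 × 10^6 m

Final answer: p = 1.512 × 10^6 m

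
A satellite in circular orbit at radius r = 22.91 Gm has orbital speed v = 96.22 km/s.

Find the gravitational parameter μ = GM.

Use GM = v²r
r = 22.91 Gm = 2.291 × 10^10 m
v = 96.22 km/s = 96220 m/s
v² = 9.25829 × 10^9 m²/s²
GM = v²r = 9.25829 × 10^9 × 2.291 × 10^10 = 2.12107 × 10^20 m³/s²
GM ≈ 2.121 × 10^20 m³/s²

Final answer: GM = 2.121 × 10^20 m³/s²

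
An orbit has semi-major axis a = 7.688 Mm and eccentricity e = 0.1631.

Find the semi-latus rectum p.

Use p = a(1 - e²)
a = 7.688 Mm = 7.688 × 10^6 m
e = 0.1631,  e² = 0.0266016,  1 − e² = 0.973398
p = a(1 − e²) = 7.688 × 10^6 m × 0.973398 = 7.48349 × 10^6 m ≈ 7.483 Mm

Final answer: p = 7.483 Mm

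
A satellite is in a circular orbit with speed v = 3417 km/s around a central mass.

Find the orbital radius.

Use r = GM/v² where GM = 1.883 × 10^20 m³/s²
v = 3417 km/s = 3.417 × 10^6 m/s
GM = 1.883 × 10^20 m³/s²
v² = 1.16759 × 10^13 m²/s²
r = GM/v² = (1.883 × 10^20) / (1.16759 × 10^13) = 1.61273 × 10^7 m ≈ 16.13 Mm

Final answer: 16.13 Mm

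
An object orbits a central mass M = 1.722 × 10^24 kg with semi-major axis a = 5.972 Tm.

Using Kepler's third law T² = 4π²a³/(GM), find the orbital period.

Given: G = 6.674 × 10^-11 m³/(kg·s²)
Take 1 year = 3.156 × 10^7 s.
M = 1.722 × 10^24 kg
GM = G × M = 6.674 × 10^-11 × 1.722 × 10^24 = 1.14926 × 10^14 m³/s²
a = 5.972 Tm = 5.972 × 10^12 m
a³ = 2.1299 × 10^38 m³
T = 2π √(a³/GM) = 2π √((2.1299 × 10^38) / (1.14926 × 10^14)) = 2π × 1.36135 × 10^12 s
T = 8.55362 × 10^12 s ≈ 2.71 × 10^5 years

Final answer: 2.71 × 10^5 years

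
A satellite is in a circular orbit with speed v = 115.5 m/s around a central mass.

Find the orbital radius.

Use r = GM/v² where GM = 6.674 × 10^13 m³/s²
v = 115.5 m/s
GM = 6.674 × 10^13 m³/s²
v² = 13340.2 m²/s²
r = GM/v² = (6.674 × 10^13) / 13340.2 = 5.0029 × 10^9 m ≈ 5.003 Gm

Final answer: 5.003 Gm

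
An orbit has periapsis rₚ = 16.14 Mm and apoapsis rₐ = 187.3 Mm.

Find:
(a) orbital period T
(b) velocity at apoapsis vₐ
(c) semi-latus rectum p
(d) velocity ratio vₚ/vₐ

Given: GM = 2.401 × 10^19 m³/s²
rₚ = 16.14 Mm = 1.614 × 10^7 m
rₐ = 187.3 Mm = 1.873 × 10^8 m
GM = 2.401 × 10^19 m³/s²
a = (rₚ + rₐ)/2 = 1.0172 × 10^8 m
e = (rₐ − rₚ)/(rₐ + rₚ) = (1.7116 × 10^8) / (2.0344 × 10^8) = 0.841329
(a) a³ = 1.05249 × 10^24 m³;  T = 2π √(a³/GM) = 2π × 209.37 s = 1315.51 s ≈ 21.93 minutes
(b) vₐ² = GM (2/rₐ − 1/a) = 2.401 × 10^19 × (1.06781 × 10^-8 − 9.83091 × 10^-9) = 2.034 × 10^10 m²/s²;  vₐ = 142618 m/s ≈ 142.6 km/s
(c) 1 − e² = 0.292165;  p = a(1 − e²) = 1.0172 × 10^8 × 0.292165 = 2.97191 × 10^7 m ≈ 29.72 Mm
(d) vₚ/vₐ = rₐ/rₚ (angular momentum) = (1.873 × 10^8) / (1.614 × 10^7) = 11.6047 ≈ 11.6

Final answer:
(a) orbital period T = 21.93 minutes
(b) velocity at apoapsis vₐ = 142.6 km/s
(c) semi-latus rectum p = 29.72 Mm
(d) velocity ratio vₚ/vₐ = 11.6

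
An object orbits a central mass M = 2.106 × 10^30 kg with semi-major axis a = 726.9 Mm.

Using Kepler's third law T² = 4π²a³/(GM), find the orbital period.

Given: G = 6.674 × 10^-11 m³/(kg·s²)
M = 2.106 × 10^30 kg
GM = G × M = 6.674 × 10^-11 × 2.106 × 10^30 = 1.40554 × 10^20 m³/s²
a = 726.9 Mm = 7.269 × 10^8 m
a³ = 3.84082 × 10^26 m³
T = 2π √(a³/GM) = 2π √((3.84082 × 10^26) / (1.40554 × 10^20)) = 2π × 1653.06 s
T = 10386.5 s ≈ 2.885 hours

Final answer: 2.885 hours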